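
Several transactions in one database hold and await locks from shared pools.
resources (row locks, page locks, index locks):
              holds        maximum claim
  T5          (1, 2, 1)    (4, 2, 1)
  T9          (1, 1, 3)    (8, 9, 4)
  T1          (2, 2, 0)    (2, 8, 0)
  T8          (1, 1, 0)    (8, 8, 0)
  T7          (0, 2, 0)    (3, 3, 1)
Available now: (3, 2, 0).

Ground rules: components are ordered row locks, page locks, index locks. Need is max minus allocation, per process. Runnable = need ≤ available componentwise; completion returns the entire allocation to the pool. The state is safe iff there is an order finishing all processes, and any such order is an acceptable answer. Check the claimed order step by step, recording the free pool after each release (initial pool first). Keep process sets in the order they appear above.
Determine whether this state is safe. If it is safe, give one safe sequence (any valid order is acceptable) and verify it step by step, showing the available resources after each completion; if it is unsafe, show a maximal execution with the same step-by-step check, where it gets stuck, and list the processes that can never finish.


The state is UNSAFE.
Key observation: the pool after T5, T7, T1 is (6, 8, 1); every surviving request exceeds it in row locks, so progress ends there.
The run T5, T7, T1 cannot be extended any further. Check, step by step:
  pool = (3, 2, 0)
  run T5 (needs (3, 0, 0), free (3, 2, 0)); after release of (1, 2, 1) the pool is (4, 4, 1)
  run T7 (needs (3, 1, 1), free (4, 4, 1)); after release of (0, 2, 0) the pool is (4, 6, 1)
  run T1 (needs (0, 6, 0), free (4, 6, 1)); after release of (2, 2, 0) the pool is (6, 8, 1)
  blocked: T9 wants (7, 8, 1), pool (6, 8, 1) — not enough row locks
  blocked: T8 wants (7, 7, 0), pool (6, 8, 1) — not enough row locks
Permanently blocked: T9 and T8.


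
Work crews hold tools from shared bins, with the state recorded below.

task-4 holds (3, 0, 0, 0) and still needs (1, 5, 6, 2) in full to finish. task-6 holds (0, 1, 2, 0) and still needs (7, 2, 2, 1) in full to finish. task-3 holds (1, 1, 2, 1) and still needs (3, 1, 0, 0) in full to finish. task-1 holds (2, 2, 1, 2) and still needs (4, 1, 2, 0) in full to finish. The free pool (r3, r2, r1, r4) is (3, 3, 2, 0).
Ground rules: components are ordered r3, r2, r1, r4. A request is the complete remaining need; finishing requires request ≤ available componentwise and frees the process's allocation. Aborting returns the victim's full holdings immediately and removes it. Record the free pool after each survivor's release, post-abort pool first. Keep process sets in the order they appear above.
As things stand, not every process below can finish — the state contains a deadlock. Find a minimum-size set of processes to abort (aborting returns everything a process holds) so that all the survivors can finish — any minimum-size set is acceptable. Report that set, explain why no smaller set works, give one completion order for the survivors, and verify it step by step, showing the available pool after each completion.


Abort task-4.
Key observation: aborting task-4 returns (3, 0, 0, 0), and task-6 — hopeless before — runs at step 2 with the returned capacity in the pool.
Minimality: the empty abort set fails — the state is deadlocked as it stands.
The survivors complete as task-1, task-6, task-3. Step-by-step check (starting from the post-abort pool):
  pool = (6, 3, 2, 0)
  task-1 needs (4, 1, 2, 0) <= (6, 3, 2, 0) -> finishes; pool += (2, 2, 1, 2) = (8, 5, 3, 2)
  task-6 needs (7, 2, 2, 1) <= (8, 5, 3, 2) -> finishes; pool += (0, 1, 2, 0) = (8, 6, 5, 2)
  task-3 needs (3, 1, 0, 0) <= (8, 6, 5, 2) -> finishes; pool += (1, 1, 2, 1) = (9, 7, 7, 3)


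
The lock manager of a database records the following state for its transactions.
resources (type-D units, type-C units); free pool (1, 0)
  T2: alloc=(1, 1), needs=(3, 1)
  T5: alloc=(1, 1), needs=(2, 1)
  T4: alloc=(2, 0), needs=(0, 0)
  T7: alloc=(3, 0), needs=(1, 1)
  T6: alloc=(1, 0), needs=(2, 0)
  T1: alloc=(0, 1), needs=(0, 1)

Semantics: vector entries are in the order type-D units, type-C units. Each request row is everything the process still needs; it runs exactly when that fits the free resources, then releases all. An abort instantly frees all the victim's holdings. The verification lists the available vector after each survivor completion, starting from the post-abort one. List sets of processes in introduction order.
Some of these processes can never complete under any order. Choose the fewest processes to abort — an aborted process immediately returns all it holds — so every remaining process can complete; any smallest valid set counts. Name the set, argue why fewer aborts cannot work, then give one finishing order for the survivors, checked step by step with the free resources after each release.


The answer: abort T2.
Key observation: no ordering could ever have run T1 before the abort of T2; with (1, 1) back in the pool it fits at step 2.
Why nothing smaller works: aborting no one leaves the state deadlocked as given.
One survivor order: T4, T1, T6, T7, T5. Walking it through (post-abort pool first):
  pool = (2, 1)
  T4: need (0, 0) fits (2, 1); releases (2, 0), pool now (4, 1)
  T1: need (0, 1) fits (4, 1); releases (0, 1), pool now (4, 2)
  T6: need (2, 0) fits (4, 2); releases (1, 0), pool now (5, 2)
  T7: need (1, 1) fits (5, 2); releases (3, 0), pool now (8, 2)
  T5: need (2, 1) fits (8, 2); releases (1, 1), pool now (9, 3)


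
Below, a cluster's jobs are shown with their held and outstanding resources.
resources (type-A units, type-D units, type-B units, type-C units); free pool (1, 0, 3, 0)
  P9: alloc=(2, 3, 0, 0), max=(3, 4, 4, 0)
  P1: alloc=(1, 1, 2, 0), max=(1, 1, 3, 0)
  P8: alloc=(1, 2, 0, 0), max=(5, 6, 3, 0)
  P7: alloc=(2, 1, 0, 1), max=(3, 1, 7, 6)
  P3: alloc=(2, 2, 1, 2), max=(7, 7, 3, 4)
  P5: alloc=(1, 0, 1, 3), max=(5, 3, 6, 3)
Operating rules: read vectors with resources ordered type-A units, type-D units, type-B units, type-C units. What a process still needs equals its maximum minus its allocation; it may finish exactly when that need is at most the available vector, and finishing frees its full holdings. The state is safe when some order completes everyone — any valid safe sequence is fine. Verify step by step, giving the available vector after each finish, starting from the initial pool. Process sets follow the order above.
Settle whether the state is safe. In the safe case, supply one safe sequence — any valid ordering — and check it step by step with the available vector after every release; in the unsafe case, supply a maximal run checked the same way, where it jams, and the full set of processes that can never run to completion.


The state is SAFE; one workable sequence: P1, P9, P5, P8, P3, P7.
Key observation: P9 marks the first exact bind of the order: its need (1, 1, 4, 0) fits the free (2, 1, 5, 0) with zero slack on a requested resource.
Walking it through:
  pool = (1, 0, 3, 0)
  P1: need (0, 0, 1, 0) fits (1, 0, 3, 0); releases (1, 1, 2, 0), pool now (2, 1, 5, 0)
  P9: need (1, 1, 4, 0) fits (2, 1, 5, 0); releases (2, 3, 0, 0), pool now (4, 4, 5, 0)
  P5: need (4, 3, 5, 0) fits (4, 4, 5, 0); releases (1, 0, 1, 3), pool now (5, 4, 6, 3)
  P8: need (4, 4, 3, 0) fits (5, 4, 6, 3); releases (1, 2, 0, 0), pool now (6, 6, 6, 3)
  P3: need (5, 5, 2, 2) fits (6, 6, 6, 3); releases (2, 2, 1, 2), pool now (8, 8, 7, 5)
  P7: need (1, 0, 7, 5) fits (8, 8, 7, 5); releases (2, 1, 0, 1), pool now (10, 9, 7, 6)


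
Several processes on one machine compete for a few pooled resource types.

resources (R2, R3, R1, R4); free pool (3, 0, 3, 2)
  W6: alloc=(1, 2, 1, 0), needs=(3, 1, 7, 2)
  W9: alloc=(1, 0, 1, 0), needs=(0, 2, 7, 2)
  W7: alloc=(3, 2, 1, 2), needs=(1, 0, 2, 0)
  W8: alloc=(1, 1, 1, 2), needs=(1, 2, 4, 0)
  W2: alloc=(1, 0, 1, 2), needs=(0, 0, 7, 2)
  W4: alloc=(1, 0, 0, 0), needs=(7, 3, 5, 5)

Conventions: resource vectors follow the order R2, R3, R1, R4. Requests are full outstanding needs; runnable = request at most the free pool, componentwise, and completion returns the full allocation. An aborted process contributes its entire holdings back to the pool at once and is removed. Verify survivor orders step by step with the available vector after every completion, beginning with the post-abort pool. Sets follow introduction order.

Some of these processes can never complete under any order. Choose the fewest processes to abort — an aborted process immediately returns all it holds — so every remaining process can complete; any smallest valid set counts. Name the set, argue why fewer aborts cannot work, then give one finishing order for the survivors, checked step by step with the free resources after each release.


Abort W6 and W9.
Key observation: aborting W6 and W9 returns (2, 2, 2, 0), and W2 — hopeless before — runs at step 4 with the returned capacity in the pool.
Why nothing smaller works — every single abort fails: W6 alone leaves W9 blocked (short on R1); W9 alone leaves W6 blocked (short on R1); W7 alone leaves W6 blocked (short on R1); W8 alone leaves W6 blocked (short on R1); W2 alone leaves W6 blocked (short on R1); W4 alone leaves W6 blocked (short on R1).
Survivors finish in the order: W8, W7, W4, W2. Verifying each step (pool after the aborts first):
  pool = (5, 2, 5, 2)
  W8 needs (1, 2, 4, 0) <= (5, 2, 5, 2) -> finishes; pool += (1, 1, 1, 2) = (6, 3, 6, 4)
  W7 needs (1, 0, 2, 0) <= (6, 3, 6, 4) -> finishes; pool += (3, 2, 1, 2) = (9, 5, 7, 6)
  W4 needs (7, 3, 5, 5) <= (9, 5, 7, 6) -> finishes; pool += (1, 0, 0, 0) = (10, 5, 7, 6)
  W2 needs (0, 0, 7, 2) <= (10, 5, 7, 6) -> finishes; pool += (1, 0, 1, 2) = (11, 5, 8, 8)


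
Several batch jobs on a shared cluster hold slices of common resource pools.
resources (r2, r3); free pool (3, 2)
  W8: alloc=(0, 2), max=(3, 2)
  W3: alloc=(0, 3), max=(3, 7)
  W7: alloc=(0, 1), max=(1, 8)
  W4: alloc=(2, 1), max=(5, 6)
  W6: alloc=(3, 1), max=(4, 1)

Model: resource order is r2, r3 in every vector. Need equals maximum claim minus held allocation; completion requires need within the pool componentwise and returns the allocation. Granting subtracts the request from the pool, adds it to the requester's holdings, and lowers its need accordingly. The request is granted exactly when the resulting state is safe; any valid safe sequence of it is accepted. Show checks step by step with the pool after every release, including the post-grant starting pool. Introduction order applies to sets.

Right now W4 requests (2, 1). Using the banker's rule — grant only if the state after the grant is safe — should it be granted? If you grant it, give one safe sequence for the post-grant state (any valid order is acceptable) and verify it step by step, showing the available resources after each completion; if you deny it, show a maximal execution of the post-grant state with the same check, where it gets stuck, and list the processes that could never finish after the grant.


GRANT — the state after the grant stays safe, e.g. via W6, W8, W3, W4, W7.
Key observation: post-grant, (1, 1) remains, and an order beginning with W6 completes everyone.
Check on the post-grant state, step by step:
  pool = (1, 1)
  run W6 (needs (1, 0), free (1, 1)); after release of (3, 1) the pool is (4, 2)
  run W8 (needs (3, 0), free (4, 2)); after release of (0, 2) the pool is (4, 4)
  run W3 (needs (3, 4), free (4, 4)); after release of (0, 3) the pool is (4, 7)
  run W4 (needs (1, 4), free (4, 7)); after release of (4, 2) the pool is (8, 9)
  run W7 (needs (1, 7), free (8, 9)); after release of (0, 1) the pool is (8, 10)


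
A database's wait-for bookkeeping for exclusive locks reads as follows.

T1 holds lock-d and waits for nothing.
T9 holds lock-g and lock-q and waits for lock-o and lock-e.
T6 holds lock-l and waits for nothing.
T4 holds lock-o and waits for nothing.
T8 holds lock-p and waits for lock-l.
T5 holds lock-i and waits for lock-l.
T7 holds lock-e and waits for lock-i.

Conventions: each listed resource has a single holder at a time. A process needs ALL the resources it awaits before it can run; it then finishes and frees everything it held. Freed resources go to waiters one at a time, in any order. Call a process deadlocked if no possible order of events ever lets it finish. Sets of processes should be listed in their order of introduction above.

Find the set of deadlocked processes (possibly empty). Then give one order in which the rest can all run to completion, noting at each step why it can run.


Nothing here is deadlocked.
Key observation: there is no circular wait here — follow any chain and it reaches a process that is free to run now.
One completion order for the rest: T4, T6, T8, T5, T1, T7, T9.
Verifying each step:
  T4: no waits; runs immediately, freeing lock-o
  T6: no waits; runs immediately, freeing lock-l
  T8: everything it awaited (lock-l) is free; runs, freeing lock-p
  T5: everything it awaited (lock-l) is free; runs, freeing lock-i
  T1: no waits; runs immediately, freeing lock-d
  T7: everything it awaited (lock-i) is free; runs, freeing lock-e
  T9: everything it awaited (lock-o and lock-e) is free; runs, freeing lock-g and lock-q


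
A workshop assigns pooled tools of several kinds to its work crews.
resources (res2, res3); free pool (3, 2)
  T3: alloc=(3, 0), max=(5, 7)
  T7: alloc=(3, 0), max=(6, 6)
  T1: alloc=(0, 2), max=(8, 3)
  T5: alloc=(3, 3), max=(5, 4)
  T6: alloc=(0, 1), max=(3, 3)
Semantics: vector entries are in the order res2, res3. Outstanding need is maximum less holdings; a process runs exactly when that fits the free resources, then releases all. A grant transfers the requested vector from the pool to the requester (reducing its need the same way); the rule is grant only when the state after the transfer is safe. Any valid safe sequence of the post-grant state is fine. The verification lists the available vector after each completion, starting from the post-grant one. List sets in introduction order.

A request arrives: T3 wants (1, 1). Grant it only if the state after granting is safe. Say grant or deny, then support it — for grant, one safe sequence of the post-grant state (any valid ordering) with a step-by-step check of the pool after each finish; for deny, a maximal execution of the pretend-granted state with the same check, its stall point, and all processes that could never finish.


DENY: after the grant no complete ordering would exist.
Key observation: after T5, T6 the pool peaks at (5, 5), and each blocked process is short somewhere: T3 on res3; T7 on res3; T1 on res2.
After a pretend grant, a maximal execution: T5, T6 — then nothing else fits. Verifying each step:
  pool = (2, 1)
  run T5 (needs (2, 1), free (2, 1)); after release of (3, 3) the pool is (5, 4)
  run T6 (needs (3, 2), free (5, 4)); after release of (0, 1) the pool is (5, 5)
  T3 still needs (1, 6) but only (5, 5) is free — short on res3
  T7 still needs (3, 6) but only (5, 5) is free — short on res3
  T1 still needs (8, 1) but only (5, 5) is free — short on res2
Post-grant, the permanently blocked set is T3, T7 and T1.


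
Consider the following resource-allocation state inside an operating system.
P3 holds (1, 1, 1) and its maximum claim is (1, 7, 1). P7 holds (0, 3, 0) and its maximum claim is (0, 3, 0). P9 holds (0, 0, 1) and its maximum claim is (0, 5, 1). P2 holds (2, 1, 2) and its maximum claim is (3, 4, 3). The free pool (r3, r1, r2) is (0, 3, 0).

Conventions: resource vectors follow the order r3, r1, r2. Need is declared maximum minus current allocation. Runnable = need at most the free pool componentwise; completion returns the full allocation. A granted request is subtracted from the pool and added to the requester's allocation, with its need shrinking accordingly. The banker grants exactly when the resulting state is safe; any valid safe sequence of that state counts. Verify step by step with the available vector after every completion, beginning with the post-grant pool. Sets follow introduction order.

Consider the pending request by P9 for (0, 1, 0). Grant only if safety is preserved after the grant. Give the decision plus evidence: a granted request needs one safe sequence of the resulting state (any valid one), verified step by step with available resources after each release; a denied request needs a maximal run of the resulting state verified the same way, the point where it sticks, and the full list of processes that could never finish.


GRANT — the state after the grant stays safe, e.g. via P7, P9, P3, P2.
Key observation: even at the reduced pool (0, 2, 0), P7 fits immediately, so safety survives the grant.
Verifying the post-grant state step by step:
  pool = (0, 2, 0)
  P7: need (0, 0, 0) fits (0, 2, 0); releases (0, 3, 0), pool now (0, 5, 0)
  P9: need (0, 4, 0) fits (0, 5, 0); releases (0, 1, 1), pool now (0, 6, 1)
  P3: need (0, 6, 0) fits (0, 6, 1); releases (1, 1, 1), pool now (1, 7, 2)
  P2: need (1, 3, 1) fits (1, 7, 2); releases (2, 1, 2), pool now (3, 8, 4)


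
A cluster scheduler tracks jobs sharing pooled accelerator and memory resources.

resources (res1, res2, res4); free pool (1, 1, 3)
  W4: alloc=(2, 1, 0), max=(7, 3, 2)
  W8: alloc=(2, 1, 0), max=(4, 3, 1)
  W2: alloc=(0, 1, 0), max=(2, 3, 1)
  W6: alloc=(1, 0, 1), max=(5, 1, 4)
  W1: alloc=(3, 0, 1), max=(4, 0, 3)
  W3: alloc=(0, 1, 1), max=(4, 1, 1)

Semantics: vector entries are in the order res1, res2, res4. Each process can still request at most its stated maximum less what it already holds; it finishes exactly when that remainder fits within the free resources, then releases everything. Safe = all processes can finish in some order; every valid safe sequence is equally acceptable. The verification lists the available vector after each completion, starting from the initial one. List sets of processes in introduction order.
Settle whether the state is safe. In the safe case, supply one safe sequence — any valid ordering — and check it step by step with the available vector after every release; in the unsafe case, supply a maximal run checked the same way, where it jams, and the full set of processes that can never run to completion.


SAFE. One safe sequence: W1, W3, W2, W8, W4, W6.
Key observation: the order's first zero-slack moment is W1 ((1, 0, 2) needed, (1, 1, 3) free — a requested resource with nothing to spare).
Step-by-step check:
  pool = (1, 1, 3)
  run W1 (needs (1, 0, 2), free (1, 1, 3)); after release of (3, 0, 1) the pool is (4, 1, 4)
  run W3 (needs (4, 0, 0), free (4, 1, 4)); after release of (0, 1, 1) the pool is (4, 2, 5)
  run W2 (needs (2, 2, 1), free (4, 2, 5)); after release of (0, 1, 0) the pool is (4, 3, 5)
  run W8 (needs (2, 2, 1), free (4, 3, 5)); after release of (2, 1, 0) the pool is (6, 4, 5)
  run W4 (needs (5, 2, 2), free (6, 4, 5)); after release of (2, 1, 0) the pool is (8, 5, 5)
  run W6 (needs (4, 1, 3), free (8, 5, 5)); after release of (1, 0, 1) the pool is (9, 5, 6)


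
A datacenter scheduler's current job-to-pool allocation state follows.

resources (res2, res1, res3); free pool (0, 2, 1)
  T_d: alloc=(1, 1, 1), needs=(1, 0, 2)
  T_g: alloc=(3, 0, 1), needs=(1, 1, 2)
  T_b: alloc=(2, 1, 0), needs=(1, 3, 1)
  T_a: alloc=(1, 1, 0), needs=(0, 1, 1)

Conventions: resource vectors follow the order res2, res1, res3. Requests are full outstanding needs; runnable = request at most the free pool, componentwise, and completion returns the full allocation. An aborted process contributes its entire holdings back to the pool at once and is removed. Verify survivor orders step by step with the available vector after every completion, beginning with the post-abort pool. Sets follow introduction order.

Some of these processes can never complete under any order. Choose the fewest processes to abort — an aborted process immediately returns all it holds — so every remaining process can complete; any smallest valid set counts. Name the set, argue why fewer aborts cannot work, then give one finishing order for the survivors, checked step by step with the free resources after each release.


The answer: abort T_g.
Key observation: no ordering could ever have run T_d before the abort of T_g; with (3, 0, 1) back in the pool it fits at step 2.
Minimality: the empty abort set fails — the state is deadlocked as it stands.
One survivor order: T_a, T_d, T_b. Verifying each step (post-abort pool first):
  pool = (3, 2, 2)
  T_a needs (0, 1, 1) <= (3, 2, 2) -> finishes; pool += (1, 1, 0) = (4, 3, 2)
  T_d needs (1, 0, 2) <= (4, 3, 2) -> finishes; pool += (1, 1, 1) = (5, 4, 3)
  T_b needs (1, 3, 1) <= (5, 4, 3) -> finishes; pool += (2, 1, 0) = (7, 5, 3)


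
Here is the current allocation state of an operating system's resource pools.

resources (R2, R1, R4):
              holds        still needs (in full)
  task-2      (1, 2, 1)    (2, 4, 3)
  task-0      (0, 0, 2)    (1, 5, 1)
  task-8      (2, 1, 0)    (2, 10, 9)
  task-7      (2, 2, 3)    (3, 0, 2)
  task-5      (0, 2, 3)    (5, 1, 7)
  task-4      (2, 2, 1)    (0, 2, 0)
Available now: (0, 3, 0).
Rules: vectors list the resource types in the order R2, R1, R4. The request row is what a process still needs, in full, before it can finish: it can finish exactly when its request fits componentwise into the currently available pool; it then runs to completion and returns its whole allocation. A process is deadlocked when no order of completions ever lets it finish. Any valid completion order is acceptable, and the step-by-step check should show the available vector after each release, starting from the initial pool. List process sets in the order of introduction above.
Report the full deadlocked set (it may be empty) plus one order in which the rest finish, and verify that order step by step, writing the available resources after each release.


Nothing here is deadlocked.
Key observation: task-4 fits the free pool immediately, and its release cascades until everyone finishes.
One completion order for the rest: task-4, task-0, task-2, task-7, task-5, task-8. Step-by-step check:
  pool = (0, 3, 0)
  run task-4 (needs (0, 2, 0), free (0, 3, 0)); after release of (2, 2, 1) the pool is (2, 5, 1)
  run task-0 (needs (1, 5, 1), free (2, 5, 1)); after release of (0, 0, 2) the pool is (2, 5, 3)
  run task-2 (needs (2, 4, 3), free (2, 5, 3)); after release of (1, 2, 1) the pool is (3, 7, 4)
  run task-7 (needs (3, 0, 2), free (3, 7, 4)); after release of (2, 2, 3) the pool is (5, 9, 7)
  run task-5 (needs (5, 1, 7), free (5, 9, 7)); after release of (0, 2, 3) the pool is (5, 11, 10)
  run task-8 (needs (2, 10, 9), free (5, 11, 10)); after release of (2, 1, 0) the pool is (7, 12, 10)


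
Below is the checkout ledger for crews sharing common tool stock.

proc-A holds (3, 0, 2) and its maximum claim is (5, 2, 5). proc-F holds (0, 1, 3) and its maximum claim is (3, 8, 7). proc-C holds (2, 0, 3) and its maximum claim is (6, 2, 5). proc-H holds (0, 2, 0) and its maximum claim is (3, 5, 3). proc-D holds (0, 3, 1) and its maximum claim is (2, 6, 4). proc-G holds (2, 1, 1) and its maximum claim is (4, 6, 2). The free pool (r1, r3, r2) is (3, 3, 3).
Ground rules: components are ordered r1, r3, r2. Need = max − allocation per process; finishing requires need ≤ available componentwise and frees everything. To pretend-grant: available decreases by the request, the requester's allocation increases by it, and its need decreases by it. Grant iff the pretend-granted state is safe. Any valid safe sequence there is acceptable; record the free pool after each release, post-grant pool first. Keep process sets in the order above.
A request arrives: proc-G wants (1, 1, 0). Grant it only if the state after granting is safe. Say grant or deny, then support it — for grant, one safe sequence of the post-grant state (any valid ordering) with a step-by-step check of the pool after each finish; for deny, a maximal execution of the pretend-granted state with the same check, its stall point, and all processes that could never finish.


DENY: after the grant no complete ordering would exist.
Key observation: after proc-A, proc-C complete, (7, 2, 8) is the best the pool ever gets, yet each leftover process wants more r3.
After a pretend grant, a maximal execution: proc-A, proc-C — then nothing else fits. Step-by-step check:
  pool = (2, 2, 3)
  run proc-A (needs (2, 2, 3), free (2, 2, 3)); after release of (3, 0, 2) the pool is (5, 2, 5)
  run proc-C (needs (4, 2, 2), free (5, 2, 5)); after release of (2, 0, 3) the pool is (7, 2, 8)
  blocked: proc-F wants (3, 7, 4), pool (7, 2, 8) — not enough r3
  blocked: proc-H wants (3, 3, 3), pool (7, 2, 8) — not enough r3
  blocked: proc-D wants (2, 3, 3), pool (7, 2, 8) — not enough r3
  blocked: proc-G wants (1, 4, 1), pool (7, 2, 8) — not enough r3
Processes that could never finish after the grant: proc-F, proc-H, proc-D and proc-G.


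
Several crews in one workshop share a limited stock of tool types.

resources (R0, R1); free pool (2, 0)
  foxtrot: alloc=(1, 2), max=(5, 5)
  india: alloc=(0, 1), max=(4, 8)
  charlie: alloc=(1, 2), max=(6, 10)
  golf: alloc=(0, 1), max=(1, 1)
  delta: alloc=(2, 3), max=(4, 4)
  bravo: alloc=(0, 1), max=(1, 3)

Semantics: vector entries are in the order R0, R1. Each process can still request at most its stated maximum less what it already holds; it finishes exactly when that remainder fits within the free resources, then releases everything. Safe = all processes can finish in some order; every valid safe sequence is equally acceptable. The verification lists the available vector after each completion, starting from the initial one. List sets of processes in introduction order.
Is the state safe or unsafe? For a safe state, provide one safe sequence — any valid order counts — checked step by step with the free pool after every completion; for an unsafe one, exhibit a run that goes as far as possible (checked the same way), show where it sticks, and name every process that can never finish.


SAFE, for example via the order golf, delta, foxtrot, bravo, india, charlie.
Key observation: reading the order forward, delta is the first process whose need (2, 1) meets the free pool (2, 1) exactly on a resource it requests.
Step-by-step check:
  pool = (2, 0)
  golf needs (1, 0) <= (2, 0) -> finishes; pool += (0, 1) = (2, 1)
  delta needs (2, 1) <= (2, 1) -> finishes; pool += (2, 3) = (4, 4)
  foxtrot needs (4, 3) <= (4, 4) -> finishes; pool += (1, 2) = (5, 6)
  bravo needs (1, 2) <= (5, 6) -> finishes; pool += (0, 1) = (5, 7)
  india needs (4, 7) <= (5, 7) -> finishes; pool += (0, 1) = (5, 8)
  charlie needs (5, 8) <= (5, 8) -> finishes; pool += (1, 2) = (6, 10)


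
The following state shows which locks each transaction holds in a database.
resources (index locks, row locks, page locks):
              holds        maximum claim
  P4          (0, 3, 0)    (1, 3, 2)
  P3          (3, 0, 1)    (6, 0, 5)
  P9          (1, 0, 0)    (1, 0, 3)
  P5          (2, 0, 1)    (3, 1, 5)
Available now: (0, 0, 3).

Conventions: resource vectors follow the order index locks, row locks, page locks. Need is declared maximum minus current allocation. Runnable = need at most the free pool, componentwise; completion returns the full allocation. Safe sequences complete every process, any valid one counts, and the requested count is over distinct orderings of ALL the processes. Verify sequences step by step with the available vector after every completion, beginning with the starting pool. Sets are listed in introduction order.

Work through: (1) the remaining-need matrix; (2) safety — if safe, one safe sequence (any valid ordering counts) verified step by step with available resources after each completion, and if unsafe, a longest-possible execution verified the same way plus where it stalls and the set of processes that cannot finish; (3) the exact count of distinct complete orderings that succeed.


(1) Need matrix, components ordered index locks, row locks, page locks:
  P4: (1, 0, 2)
  P3: (3, 0, 4)
  P9: (0, 0, 3)
  P5: (1, 1, 4)
(2) UNSAFE — no complete ordering exists.
Key observation: P9, P4 can finish, but then (1, 3, 3) is all there is, and the blocked group's page locks demands exceed it.
A maximal execution: P9, P4 — then nothing else fits. Check, step by step:
  pool = (0, 0, 3)
  P9: need (0, 0, 3) fits (0, 0, 3); releases (1, 0, 0), pool now (1, 0, 3)
  P4: need (1, 0, 2) fits (1, 0, 3); releases (0, 3, 0), pool now (1, 3, 3)
  P3 cannot run: need (3, 0, 4) vs free (1, 3, 3) (insufficient index locks and page locks)
  P5 cannot run: need (1, 1, 4) vs free (1, 3, 3) (insufficient page locks)
Never able to finish: P3 and P5.
(3) Precisely 0 of the possible complete orderings are safe sequences.


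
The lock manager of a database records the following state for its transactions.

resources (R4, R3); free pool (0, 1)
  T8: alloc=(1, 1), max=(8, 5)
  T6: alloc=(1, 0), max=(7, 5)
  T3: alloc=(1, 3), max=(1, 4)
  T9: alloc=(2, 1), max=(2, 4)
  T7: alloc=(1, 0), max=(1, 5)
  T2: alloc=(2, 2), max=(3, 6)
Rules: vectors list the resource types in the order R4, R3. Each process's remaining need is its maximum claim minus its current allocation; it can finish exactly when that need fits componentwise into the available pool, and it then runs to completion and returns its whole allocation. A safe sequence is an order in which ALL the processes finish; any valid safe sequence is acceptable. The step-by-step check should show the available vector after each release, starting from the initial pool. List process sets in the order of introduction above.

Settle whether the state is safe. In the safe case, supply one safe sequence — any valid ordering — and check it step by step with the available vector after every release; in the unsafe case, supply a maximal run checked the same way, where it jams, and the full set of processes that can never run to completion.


SAFE — a valid safe sequence is T3, T9, T7, T2, T6, T8.
Key observation: the first exact fit in this order is T3 — it needs (0, 1) with (0, 1) free, meeting a requested resource to the last unit.
Verifying each step:
  pool = (0, 1)
  T3: need (0, 1) fits (0, 1); releases (1, 3), pool now (1, 4)
  T9: need (0, 3) fits (1, 4); releases (2, 1), pool now (3, 5)
  T7: need (0, 5) fits (3, 5); releases (1, 0), pool now (4, 5)
  T2: need (1, 4) fits (4, 5); releases (2, 2), pool now (6, 7)
  T6: need (6, 5) fits (6, 7); releases (1, 0), pool now (7, 7)
  T8: need (7, 4) fits (7, 7); releases (1, 1), pool now (8, 8)


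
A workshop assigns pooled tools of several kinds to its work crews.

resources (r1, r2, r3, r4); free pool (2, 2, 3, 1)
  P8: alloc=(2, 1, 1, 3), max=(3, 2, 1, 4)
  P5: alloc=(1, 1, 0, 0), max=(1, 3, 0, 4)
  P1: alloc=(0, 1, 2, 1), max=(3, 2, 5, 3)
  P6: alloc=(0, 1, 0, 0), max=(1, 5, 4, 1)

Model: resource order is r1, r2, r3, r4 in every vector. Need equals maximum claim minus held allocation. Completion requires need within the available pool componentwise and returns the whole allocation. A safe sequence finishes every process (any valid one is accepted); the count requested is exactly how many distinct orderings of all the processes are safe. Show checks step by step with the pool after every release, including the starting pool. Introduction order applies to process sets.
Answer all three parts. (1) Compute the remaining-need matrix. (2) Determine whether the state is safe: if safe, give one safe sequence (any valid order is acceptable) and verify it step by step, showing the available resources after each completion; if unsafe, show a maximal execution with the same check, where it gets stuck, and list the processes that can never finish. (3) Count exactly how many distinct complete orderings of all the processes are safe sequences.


(1) Need matrix, components ordered r1, r2, r3, r4:
  P8: (1, 1, 0, 1)
  P5: (0, 2, 0, 4)
  P1: (3, 1, 3, 2)
  P6: (1, 4, 4, 1)
(2) The state is SAFE; one workable sequence: P8, P1, P5, P6.
Key observation: at P8 the run first touches a limit — (1, 1, 0, 1) against (2, 2, 3, 1), exact on a resource it actually requests.
Step-by-step check:
  pool = (2, 2, 3, 1)
  P8: need (1, 1, 0, 1) fits (2, 2, 3, 1); releases (2, 1, 1, 3), pool now (4, 3, 4, 4)
  P1: need (3, 1, 3, 2) fits (4, 3, 4, 4); releases (0, 1, 2, 1), pool now (4, 4, 6, 5)
  P5: need (0, 2, 0, 4) fits (4, 4, 6, 5); releases (1, 1, 0, 0), pool now (5, 5, 6, 5)
  P6: need (1, 4, 4, 1) fits (5, 5, 6, 5); releases (0, 1, 0, 0), pool now (5, 6, 6, 5)
(3) Precisely 4 of the possible complete orderings are safe sequences.


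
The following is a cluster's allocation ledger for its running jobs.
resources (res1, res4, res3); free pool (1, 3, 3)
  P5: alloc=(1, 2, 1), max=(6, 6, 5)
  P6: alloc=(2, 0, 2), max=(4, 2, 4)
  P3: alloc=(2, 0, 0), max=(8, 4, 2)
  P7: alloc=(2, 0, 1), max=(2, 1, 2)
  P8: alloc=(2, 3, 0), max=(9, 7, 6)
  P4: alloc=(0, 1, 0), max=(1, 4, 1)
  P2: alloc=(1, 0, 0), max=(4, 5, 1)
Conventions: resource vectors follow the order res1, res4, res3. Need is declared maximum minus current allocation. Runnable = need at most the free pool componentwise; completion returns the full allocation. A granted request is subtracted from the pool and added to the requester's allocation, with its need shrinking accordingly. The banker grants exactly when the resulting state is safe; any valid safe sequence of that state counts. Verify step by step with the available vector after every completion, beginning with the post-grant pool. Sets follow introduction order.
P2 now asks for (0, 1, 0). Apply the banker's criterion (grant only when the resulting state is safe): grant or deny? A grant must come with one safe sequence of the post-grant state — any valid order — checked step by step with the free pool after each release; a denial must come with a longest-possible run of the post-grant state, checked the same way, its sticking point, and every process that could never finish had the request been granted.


DENY — the pretend-granted state is unsafe.
Key observation: the wall is res4: completing P7, P6 brings the pool only to (5, 2, 6), and all the rest need more.
On the post-grant state, P7, P6 is a maximal run — nothing extends it. Check, step by step:
  pool = (1, 2, 3)
  run P7 (needs (0, 1, 1), free (1, 2, 3)); after release of (2, 0, 1) the pool is (3, 2, 4)
  run P6 (needs (2, 2, 2), free (3, 2, 4)); after release of (2, 0, 2) the pool is (5, 2, 6)
  blocked: P5 wants (5, 4, 4), pool (5, 2, 6) — not enough res4
  blocked: P3 wants (6, 4, 2), pool (5, 2, 6) — not enough res1 and res4
  blocked: P8 wants (7, 4, 6), pool (5, 2, 6) — not enough res1 and res4
  blocked: P4 wants (1, 3, 1), pool (5, 2, 6) — not enough res4
  blocked: P2 wants (3, 4, 1), pool (5, 2, 6) — not enough res4
Had the request been granted, P5, P3, P8, P4 and P2 could never finish.


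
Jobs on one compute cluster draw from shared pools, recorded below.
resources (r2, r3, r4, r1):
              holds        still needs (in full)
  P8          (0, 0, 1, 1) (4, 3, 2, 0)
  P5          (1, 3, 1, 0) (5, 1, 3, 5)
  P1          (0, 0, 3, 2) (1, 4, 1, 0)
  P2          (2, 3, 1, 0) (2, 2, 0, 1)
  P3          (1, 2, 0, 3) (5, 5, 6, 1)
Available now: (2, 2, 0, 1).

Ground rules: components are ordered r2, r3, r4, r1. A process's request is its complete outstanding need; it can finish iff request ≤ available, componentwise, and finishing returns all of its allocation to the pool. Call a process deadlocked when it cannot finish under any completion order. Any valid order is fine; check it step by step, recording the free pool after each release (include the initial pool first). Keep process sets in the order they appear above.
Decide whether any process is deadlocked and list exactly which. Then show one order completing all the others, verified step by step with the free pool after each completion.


The deadlocked set is P5 and P3.
Key observation: the pool after P2, P1, P8 is (4, 5, 5, 4); every surviving request exceeds it in r2, so progress ends there.
The rest can finish in the order P2, P1, P8. Verifying each step:
  pool = (2, 2, 0, 1)
  run P2 (needs (2, 2, 0, 1), free (2, 2, 0, 1)); after release of (2, 3, 1, 0) the pool is (4, 5, 1, 1)
  run P1 (needs (1, 4, 1, 0), free (4, 5, 1, 1)); after release of (0, 0, 3, 2) the pool is (4, 5, 4, 3)
  run P8 (needs (4, 3, 2, 0), free (4, 5, 4, 3)); after release of (0, 0, 1, 1) the pool is (4, 5, 5, 4)
The blocked processes can never fit:
  P5 cannot run: need (5, 1, 3, 5) vs free (4, 5, 5, 4) (insufficient r2 and r1)
  P3 cannot run: need (5, 5, 6, 1) vs free (4, 5, 5, 4) (insufficient r2 and r4)


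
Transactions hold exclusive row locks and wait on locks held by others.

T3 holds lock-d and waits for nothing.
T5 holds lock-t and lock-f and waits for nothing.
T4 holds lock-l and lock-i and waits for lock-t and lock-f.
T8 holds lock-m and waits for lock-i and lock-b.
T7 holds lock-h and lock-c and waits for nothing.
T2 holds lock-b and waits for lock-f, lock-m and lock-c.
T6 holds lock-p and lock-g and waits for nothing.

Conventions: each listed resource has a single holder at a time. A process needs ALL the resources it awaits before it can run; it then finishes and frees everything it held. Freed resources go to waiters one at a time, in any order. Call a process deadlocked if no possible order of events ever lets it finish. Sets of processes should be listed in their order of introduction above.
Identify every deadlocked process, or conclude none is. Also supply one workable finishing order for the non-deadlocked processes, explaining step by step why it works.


Deadlocked: T8 and T2.
Key observation: nobody on the ring T8 -> T2 -> T8 can start until another member finishes, which never happens; no other process is dragged down with it.
The rest can finish in the order T5, T3, T7, T6, T4.
Check, step by step:
  T5: no waits; runs immediately, freeing lock-t and lock-f
  T3: no waits; runs immediately, freeing lock-d
  T7: no waits; runs immediately, freeing lock-h and lock-c
  T6: no waits; runs immediately, freeing lock-p and lock-g
  T4 waits on lock-t and lock-f — all released -> runs and releases lock-l and lock-i


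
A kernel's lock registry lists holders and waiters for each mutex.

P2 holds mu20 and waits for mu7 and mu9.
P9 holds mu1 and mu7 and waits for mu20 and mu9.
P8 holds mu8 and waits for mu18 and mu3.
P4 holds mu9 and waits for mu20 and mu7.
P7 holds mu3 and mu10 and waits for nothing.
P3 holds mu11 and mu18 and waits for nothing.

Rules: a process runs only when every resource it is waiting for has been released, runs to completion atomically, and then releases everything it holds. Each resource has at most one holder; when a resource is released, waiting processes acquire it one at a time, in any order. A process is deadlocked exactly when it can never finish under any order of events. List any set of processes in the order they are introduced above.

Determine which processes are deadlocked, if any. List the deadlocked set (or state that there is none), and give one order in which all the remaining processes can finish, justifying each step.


The deadlocked set is P2, P9 and P4.
Key observation: the cycle P2 -> P9 -> P2 can never break — each member waits on the next; P4 is caught in further circular waits.
The rest can finish in the order P3, P7, P8.
Check, step by step:
  P3 waits on nothing -> runs at once and releases mu11 and mu18
  P7 waits on nothing -> runs at once and releases mu3 and mu10
  P8: everything it awaited (mu18 and mu3) is free; runs, freeing mu8


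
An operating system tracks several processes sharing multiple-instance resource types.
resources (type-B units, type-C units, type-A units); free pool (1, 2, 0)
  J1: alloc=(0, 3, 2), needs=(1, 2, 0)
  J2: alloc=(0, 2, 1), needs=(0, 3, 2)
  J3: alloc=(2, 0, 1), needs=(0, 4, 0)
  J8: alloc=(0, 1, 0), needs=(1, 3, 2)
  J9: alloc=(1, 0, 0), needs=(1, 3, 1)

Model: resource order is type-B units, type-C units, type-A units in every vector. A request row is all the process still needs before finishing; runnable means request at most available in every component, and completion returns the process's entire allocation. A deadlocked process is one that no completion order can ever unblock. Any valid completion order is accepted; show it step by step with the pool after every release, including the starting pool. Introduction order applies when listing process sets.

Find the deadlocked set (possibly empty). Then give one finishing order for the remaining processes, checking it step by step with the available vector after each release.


Nothing here is deadlocked.
Key observation: there is always a runnable process — J1 first — so the state unwinds completely.
One completion order for the rest: J1, J2, J9, J8, J3. Verifying each step:
  pool = (1, 2, 0)
  run J1 (needs (1, 2, 0), free (1, 2, 0)); after release of (0, 3, 2) the pool is (1, 5, 2)
  run J2 (needs (0, 3, 2), free (1, 5, 2)); after release of (0, 2, 1) the pool is (1, 7, 3)
  run J9 (needs (1, 3, 1), free (1, 7, 3)); after release of (1, 0, 0) the pool is (2, 7, 3)
  run J8 (needs (1, 3, 2), free (2, 7, 3)); after release of (0, 1, 0) the pool is (2, 8, 3)
  run J3 (needs (0, 4, 0), free (2, 8, 3)); after release of (2, 0, 1) the pool is (4, 8, 4)
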